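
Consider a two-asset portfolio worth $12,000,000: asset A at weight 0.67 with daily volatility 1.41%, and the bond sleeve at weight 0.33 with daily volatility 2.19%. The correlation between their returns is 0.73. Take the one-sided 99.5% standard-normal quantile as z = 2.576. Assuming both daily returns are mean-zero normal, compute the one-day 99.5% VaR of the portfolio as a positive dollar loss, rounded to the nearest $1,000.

$480,000

σ_p² = 0.67²·1.41² + 0.33²·2.19² + 2·0.73·0.67·0.33·1.41·2.19 = 2.4115 (%²).
σ_p = √2.4115 = 1.553%.
VaR = 2.576 × 1.553% = 4.001%; on $12,000,000 that is $480,120.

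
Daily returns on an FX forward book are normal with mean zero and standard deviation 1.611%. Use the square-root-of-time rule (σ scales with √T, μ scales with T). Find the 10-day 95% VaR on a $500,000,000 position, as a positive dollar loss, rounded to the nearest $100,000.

$41,900,000

At 95%, z = 1.645.
σ_{10d} = 1.611% × √10 = 5.094%.
VaR = 1.645 × 5.094% = 8.380%.
On $500,000,000: 0.08380 × $500,000,000 = $41,900,000.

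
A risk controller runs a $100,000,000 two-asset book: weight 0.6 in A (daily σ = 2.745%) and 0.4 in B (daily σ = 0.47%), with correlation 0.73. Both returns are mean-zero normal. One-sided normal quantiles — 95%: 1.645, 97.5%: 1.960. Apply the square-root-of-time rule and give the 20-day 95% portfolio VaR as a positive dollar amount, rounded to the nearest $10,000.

σ_p = √(0.6²·2.745² + 0.4²·0.47² + 2·0.73·0.6·0.4·2.745·0.47) = 1.789%.
σ_{20d} = 1.789% × √20 = 8.001%.
VaR = 1.645 × 8.001% = 13.162%; on $100,000,000 that is $13,162,000.

$13,160,000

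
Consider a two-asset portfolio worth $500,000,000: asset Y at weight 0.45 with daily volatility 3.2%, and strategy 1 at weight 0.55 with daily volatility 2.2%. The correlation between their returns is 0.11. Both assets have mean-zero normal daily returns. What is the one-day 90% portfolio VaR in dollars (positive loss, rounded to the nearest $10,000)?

$12,690,000

σ_p² = 0.45²·3.2² + 0.55²·2.2² + 2·0.11·0.45·0.55·3.2·2.2 = 3.9210 (%²).
σ_p = √3.9210 = 1.980%.
At 90%, z = 1.282.
VaR = 1.282 × 1.980% = 2.538%; on $500,000,000 that is $12,690,000.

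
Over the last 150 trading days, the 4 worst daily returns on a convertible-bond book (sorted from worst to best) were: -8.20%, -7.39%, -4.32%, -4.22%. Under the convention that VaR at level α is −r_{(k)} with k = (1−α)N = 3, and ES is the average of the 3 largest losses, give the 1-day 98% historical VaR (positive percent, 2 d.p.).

4.32%

k = 3; the 3rd lowest return is -4.32%, so VaR = 4.32%.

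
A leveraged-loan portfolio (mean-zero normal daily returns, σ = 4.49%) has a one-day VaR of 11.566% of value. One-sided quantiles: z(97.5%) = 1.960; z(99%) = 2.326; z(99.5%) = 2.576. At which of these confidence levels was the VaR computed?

99.5%

Implied z = VaR/σ = 11.566 / 4.49 = 2.576.
This matches z(99.5%) = 2.576.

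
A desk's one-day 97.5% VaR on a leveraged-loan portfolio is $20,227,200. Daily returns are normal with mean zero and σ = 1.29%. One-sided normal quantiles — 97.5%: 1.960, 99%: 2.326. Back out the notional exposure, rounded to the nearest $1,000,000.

VaR as a fraction of value: z·σ = 1.960 × 1.29% = 2.5284%.
Position = $20,227,200 / 0.025284 = $800,000,000.

$800,000,000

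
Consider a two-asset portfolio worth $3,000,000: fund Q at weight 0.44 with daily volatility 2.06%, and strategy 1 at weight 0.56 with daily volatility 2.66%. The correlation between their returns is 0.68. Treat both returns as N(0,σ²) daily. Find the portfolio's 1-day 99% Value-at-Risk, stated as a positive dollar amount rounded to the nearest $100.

$154,100

σ_p² = 0.44²·2.06² + 0.56²·2.66² + 2·0.68·0.44·0.56·2.06·2.66 = 4.8767 (%²).
σ_p = √4.8767 = 2.208%.
At 99%, z = 2.326.
VaR = 2.326 × 2.208% = 5.136%; on $3,000,000 that is $154,080.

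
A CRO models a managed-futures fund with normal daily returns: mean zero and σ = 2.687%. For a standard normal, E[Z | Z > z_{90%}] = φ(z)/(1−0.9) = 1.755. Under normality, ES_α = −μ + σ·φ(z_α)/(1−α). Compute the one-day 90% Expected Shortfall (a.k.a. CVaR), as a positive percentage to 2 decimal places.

ES = 2.687% × 1.755 = 4.716%.

4.72%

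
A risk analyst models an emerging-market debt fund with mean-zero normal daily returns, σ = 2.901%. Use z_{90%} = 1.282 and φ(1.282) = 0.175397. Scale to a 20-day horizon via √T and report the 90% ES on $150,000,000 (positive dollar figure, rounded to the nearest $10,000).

σ_{20d} = 2.901% × √20 = 12.974%.
ES multiplier = φ(z)/(1−α) = 0.175397/0.1 = 1.754.
ES = 12.974% × 1.754 = 22.756%; on $150,000,000: $34,134,000.

$34,130,000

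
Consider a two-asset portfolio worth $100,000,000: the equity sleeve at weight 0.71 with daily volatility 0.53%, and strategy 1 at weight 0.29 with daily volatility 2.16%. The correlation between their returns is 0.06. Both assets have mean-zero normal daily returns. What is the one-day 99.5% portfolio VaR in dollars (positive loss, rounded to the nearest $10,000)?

σ_p² = 0.71²·0.53² + 0.29²·2.16² + 2·0.06·0.71·0.29·0.53·2.16 = 0.5623 (%²).
σ_p = √0.5623 = 0.750%.
At 99.5%, z = 2.576.
VaR = 2.576 × 0.750% = 1.932%; on $100,000,000 that is $1,932,000.

$1,930,000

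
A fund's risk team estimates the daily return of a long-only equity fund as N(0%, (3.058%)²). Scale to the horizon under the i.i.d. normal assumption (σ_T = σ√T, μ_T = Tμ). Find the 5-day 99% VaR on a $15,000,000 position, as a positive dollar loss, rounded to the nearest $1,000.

$2,386,000

At 99%, z = 2.326.
σ_{5d} = 3.058% × √5 = 6.838%.
VaR = 2.326 × 6.838% = 15.905%.
On $15,000,000: 0.15905 × $15,000,000 = $2,385,750.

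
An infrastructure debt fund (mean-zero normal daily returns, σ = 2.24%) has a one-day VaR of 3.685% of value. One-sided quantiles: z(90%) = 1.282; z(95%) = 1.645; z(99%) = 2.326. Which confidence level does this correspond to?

Implied z = VaR/σ = 3.685 / 2.24 = 1.645.
This matches z(95%) = 1.645.

95%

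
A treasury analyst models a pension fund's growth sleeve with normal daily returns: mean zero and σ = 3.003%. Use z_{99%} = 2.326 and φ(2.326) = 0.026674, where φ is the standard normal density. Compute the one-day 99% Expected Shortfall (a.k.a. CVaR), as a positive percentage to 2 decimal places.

8.01%

Tail multiplier: φ(z)/(1−α) = 0.026674 / 0.01 = 2.667.
ES = 3.003% × 2.667 = 8.009%.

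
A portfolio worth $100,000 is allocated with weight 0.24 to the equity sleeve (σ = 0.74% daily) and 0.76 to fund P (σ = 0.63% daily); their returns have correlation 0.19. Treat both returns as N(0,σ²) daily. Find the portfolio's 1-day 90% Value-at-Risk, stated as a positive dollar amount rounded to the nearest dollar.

$694

σ_p² = 0.24²·0.74² + 0.76²·0.63² + 2·0.19·0.24·0.76·0.74·0.63 = 0.2931 (%²).
σ_p = √0.2931 = 0.541%.
At 90%, z = 1.282.
VaR = 1.282 × 0.541% = 0.694%; on $100,000 that is $694.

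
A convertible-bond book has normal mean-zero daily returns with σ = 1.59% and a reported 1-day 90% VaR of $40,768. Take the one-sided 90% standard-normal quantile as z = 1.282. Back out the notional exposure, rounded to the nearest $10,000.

$2,000,000

VaR as a fraction of value: z·σ = 1.282 × 1.59% = 2.03838%.
Position = $40,768 / 0.0203838 = $2,000,020.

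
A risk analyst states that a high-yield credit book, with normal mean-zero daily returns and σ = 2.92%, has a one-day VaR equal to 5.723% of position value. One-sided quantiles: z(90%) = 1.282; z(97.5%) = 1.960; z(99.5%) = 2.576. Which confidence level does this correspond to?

Implied z = VaR/σ = 5.723 / 2.92 = 1.960.
This matches z(97.5%) = 1.960.

97.5%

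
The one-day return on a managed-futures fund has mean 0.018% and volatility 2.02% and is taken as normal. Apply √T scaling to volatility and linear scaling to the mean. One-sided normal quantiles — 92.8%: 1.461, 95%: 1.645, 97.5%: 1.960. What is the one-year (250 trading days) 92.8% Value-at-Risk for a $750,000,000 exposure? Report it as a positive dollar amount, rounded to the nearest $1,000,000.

σ_{250d} = 2.02% × √250 = 31.939%; μ_{250d} = 250 × 0.018% = 4.500%.
VaR = −(4.500%) + 1.461 × 31.939% = 42.163%.
On $750,000,000: 0.42163 × $750,000,000 = $316,222,500.

$316,000,000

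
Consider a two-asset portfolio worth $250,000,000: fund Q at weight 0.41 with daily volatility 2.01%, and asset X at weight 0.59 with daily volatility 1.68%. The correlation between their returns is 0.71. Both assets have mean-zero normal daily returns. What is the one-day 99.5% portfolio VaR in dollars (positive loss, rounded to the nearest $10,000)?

$10,820,000

σ_p² = 0.41²·2.01² + 0.59²·1.68² + 2·0.71·0.41·0.59·2.01·1.68 = 2.8215 (%²).
σ_p = √2.8215 = 1.680%.
At 99.5%, z = 2.576.
VaR = 2.576 × 1.680% = 4.328%; on $250,000,000 that is $10,820,000.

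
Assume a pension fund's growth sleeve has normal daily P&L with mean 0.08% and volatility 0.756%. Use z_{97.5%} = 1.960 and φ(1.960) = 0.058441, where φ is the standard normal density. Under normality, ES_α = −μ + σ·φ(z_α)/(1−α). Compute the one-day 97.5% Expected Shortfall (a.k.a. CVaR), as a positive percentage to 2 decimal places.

Tail multiplier: φ(z)/(1−α) = 0.058441 / 0.025 = 2.338.
ES = −(0.08%) + 0.756% × 2.338 = 1.688%.

1.69%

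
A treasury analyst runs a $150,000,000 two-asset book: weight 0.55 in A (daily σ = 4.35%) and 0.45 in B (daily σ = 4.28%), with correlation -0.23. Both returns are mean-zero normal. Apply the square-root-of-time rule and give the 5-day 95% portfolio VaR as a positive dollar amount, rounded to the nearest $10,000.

$14,920,000

σ_p = √(0.55²·4.35² + 0.45²·4.28² + 2·-0.23·0.55·0.45·4.35·4.28) = 2.704%.
σ_{5d} = 2.704% × √5 = 6.046%.
z(95%) = 1.645.
VaR = 1.645 × 6.046% = 9.946%; on $150,000,000 that is $14,919,000.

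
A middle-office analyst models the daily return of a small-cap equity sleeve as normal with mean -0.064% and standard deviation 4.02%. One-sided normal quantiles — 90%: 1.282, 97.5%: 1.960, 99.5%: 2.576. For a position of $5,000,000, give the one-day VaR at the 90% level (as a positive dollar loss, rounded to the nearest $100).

VaR = −μ + z·σ = −(-0.064%) + 1.282 × 4.02% = 5.218%.
On $5,000,000: 0.05218 × $5,000,000 = $260,900.

$260,900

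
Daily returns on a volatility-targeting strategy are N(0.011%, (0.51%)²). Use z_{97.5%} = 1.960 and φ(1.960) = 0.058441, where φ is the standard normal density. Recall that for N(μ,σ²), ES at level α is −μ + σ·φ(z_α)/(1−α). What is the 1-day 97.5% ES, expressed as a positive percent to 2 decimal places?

1.18%

Tail multiplier: φ(z)/(1−α) = 0.058441 / 0.025 = 2.338.
ES = −(0.011%) + 0.51% × 2.338 = 1.181%.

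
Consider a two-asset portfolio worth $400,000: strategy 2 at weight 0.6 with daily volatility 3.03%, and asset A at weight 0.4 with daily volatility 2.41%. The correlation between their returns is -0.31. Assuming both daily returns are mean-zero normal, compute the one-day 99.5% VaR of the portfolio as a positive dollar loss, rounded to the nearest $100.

$18,300

σ_p² = 0.6²·3.03² + 0.4²·2.41² + 2·-0.31·0.6·0.4·3.03·2.41 = 3.1478 (%²).
σ_p = √3.1478 = 1.774%.
At 99.5%, z = 2.576.
VaR = 2.576 × 1.774% = 4.570%; on $400,000 that is $18,280.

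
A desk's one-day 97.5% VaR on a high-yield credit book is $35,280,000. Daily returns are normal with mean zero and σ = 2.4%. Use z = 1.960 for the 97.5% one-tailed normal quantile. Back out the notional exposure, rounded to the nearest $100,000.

$750,000,000

VaR as a fraction of value: z·σ = 1.960 × 2.4% = 4.704%.
Position = $35,280,000 / 0.04704 = $750,000,000.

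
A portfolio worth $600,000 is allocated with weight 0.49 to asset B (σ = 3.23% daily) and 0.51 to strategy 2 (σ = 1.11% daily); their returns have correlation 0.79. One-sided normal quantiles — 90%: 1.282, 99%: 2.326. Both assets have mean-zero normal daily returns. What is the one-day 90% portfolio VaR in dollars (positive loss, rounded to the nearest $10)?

σ_p² = 0.49²·3.23² + 0.51²·1.11² + 2·0.79·0.49·0.51·3.23·1.11 = 4.2410 (%²).
σ_p = √4.2410 = 2.059%.
VaR = 1.282 × 2.059% = 2.640%; on $600,000 that is $15,840.

$15,840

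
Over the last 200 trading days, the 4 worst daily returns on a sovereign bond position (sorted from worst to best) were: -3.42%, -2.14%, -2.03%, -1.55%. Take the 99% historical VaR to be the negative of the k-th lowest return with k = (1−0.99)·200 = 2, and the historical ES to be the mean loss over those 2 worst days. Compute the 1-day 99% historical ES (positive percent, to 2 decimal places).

2.78%

The 2 worst returns sum to -5.56%.
ES = −(-5.56%) / 2 = 2.78%.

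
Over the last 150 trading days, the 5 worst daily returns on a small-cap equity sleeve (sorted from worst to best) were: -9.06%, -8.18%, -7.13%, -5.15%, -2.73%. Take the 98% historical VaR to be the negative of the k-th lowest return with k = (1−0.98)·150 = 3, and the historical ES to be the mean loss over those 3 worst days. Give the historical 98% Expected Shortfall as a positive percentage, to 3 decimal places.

8.123%

The 3 worst returns sum to -24.37%.
ES = −(-24.37%) / 3 = 8.1233…% ≈ 8.123%.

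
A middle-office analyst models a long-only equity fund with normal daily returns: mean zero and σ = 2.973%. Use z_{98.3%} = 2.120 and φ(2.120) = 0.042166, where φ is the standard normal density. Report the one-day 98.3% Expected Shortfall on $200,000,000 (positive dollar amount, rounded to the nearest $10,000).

$14,750,000

Tail multiplier: φ(z)/(1−α) = 0.042166 / 0.017 = 2.480.
ES = 2.973% × 2.480 = 7.373%.
On $200,000,000: 0.07373 × $200,000,000 = $14,746,000.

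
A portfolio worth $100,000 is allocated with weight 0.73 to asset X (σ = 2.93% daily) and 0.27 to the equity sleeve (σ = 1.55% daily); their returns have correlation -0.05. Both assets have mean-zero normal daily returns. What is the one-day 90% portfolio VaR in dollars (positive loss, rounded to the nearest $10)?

σ_p² = 0.73²·2.93² + 0.27²·1.55² + 2·-0.05·0.73·0.27·2.93·1.55 = 4.6605 (%²).
σ_p = √4.6605 = 2.159%.
At 90%, z = 1.282.
VaR = 1.282 × 2.159% = 2.768%; on $100,000 that is $2,768.

$2,770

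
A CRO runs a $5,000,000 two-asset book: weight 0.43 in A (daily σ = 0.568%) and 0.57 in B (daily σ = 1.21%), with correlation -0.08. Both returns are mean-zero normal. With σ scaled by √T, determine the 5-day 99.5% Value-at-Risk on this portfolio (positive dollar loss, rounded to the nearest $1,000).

σ_p = √(0.43²·0.568² + 0.57²·1.21² + 2·-0.08·0.43·0.57·0.568·1.21) = 0.713%.
σ_{5d} = 0.713% × √5 = 1.594%.
z(99.5%) = 2.576.
VaR = 2.576 × 1.594% = 4.106%; on $5,000,000 that is $205,300.

$205,000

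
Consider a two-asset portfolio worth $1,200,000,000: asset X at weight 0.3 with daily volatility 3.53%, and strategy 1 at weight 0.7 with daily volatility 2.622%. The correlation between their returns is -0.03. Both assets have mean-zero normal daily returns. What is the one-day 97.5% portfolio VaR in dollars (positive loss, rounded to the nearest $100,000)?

σ_p² = 0.3²·3.53² + 0.7²·2.622² + 2·-0.03·0.3·0.7·3.53·2.622 = 4.3736 (%²).
σ_p = √4.3736 = 2.091%.
At 97.5%, z = 1.960.
VaR = 1.960 × 2.091% = 4.098%; on $1,200,000,000 that is $49,176,000.

$49,200,000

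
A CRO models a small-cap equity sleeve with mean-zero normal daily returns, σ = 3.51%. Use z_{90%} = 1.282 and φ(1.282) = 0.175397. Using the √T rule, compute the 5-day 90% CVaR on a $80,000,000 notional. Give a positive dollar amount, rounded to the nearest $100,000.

σ_{5d} = 3.51% × √5 = 7.849%.
ES multiplier = φ(z)/(1−α) = 0.175397/0.1 = 1.754.
ES = 7.849% × 1.754 = 13.767%; on $80,000,000: $11,013,600.

$11,000,000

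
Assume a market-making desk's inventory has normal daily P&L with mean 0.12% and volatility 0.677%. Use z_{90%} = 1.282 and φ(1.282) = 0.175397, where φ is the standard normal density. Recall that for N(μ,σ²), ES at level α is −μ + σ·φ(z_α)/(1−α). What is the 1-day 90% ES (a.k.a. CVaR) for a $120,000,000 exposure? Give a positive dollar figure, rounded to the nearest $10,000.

Tail multiplier: φ(z)/(1−α) = 0.175397 / 0.1 = 1.754.
ES = −(0.12%) + 0.677% × 1.754 = 1.067%.
On $120,000,000: 0.01067 × $120,000,000 = $1,280,400.

$1,280,000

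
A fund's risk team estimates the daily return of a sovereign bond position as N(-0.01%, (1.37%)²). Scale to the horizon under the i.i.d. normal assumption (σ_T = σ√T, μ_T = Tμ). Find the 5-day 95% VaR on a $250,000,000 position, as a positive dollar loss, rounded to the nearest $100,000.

$12,700,000

At 95%, z = 1.645.
σ_{5d} = 1.37% × √5 = 3.063%; μ_{5d} = 5 × -0.01% = -0.050%.
VaR = −(-0.050%) + 1.645 × 3.063% = 5.089%.
On $250,000,000: 0.05089 × $250,000,000 = $12,722,500.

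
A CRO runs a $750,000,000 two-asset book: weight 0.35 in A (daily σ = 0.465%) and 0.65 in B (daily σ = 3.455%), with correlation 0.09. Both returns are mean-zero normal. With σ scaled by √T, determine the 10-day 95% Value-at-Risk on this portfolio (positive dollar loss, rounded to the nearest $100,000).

σ_p = √(0.35²·0.465² + 0.65²·3.455² + 2·0.09·0.35·0.65·0.465·3.455) = 2.266%.
σ_{10d} = 2.266% × √10 = 7.166%.
z(95%) = 1.645.
VaR = 1.645 × 7.166% = 11.788%; on $750,000,000 that is $88,410,000.

$88,400,000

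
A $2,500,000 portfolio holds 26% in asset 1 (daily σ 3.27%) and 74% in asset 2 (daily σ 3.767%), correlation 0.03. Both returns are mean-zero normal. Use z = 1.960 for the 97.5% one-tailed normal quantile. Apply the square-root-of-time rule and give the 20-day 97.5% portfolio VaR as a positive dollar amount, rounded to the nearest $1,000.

σ_p = √(0.26²·3.27² + 0.74²·3.767² + 2·0.03·0.26·0.74·3.27·3.767) = 2.939%.
σ_{20d} = 2.939% × √20 = 13.144%.
VaR = 1.960 × 13.144% = 25.762%; on $2,500,000 that is $644,050.

$644,000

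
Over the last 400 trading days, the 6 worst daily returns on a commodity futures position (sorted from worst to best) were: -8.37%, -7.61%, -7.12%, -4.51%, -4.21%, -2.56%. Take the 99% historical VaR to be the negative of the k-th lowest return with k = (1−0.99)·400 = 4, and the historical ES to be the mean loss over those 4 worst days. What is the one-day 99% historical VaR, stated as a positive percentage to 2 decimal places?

k = 4; the 4th lowest return is -4.51%, so VaR = 4.51%.

4.51%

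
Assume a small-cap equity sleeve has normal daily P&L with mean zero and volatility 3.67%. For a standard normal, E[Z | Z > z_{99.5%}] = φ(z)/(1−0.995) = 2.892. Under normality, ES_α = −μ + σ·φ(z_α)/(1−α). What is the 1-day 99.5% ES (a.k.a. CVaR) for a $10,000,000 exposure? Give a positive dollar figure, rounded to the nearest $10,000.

$1,060,000

ES = 3.67% × 2.892 = 10.614%.
On $10,000,000: 0.10614 × $10,000,000 = $1,061,400.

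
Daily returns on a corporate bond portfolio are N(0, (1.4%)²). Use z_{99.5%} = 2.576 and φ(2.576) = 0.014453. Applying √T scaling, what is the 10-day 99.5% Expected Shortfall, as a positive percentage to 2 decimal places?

12.80%

σ_{10d} = 1.4% × √10 = 4.427%.
ES multiplier = φ(z)/(1−α) = 0.014453/0.005 = 2.891.
ES = 4.427% × 2.891 = 12.798%.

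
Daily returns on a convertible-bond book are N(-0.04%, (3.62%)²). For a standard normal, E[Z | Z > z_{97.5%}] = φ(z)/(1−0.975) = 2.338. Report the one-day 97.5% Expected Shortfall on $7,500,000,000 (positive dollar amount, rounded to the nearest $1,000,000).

$638,000,000

ES = −(-0.04%) + 3.62% × 2.338 = 8.504%.
On $7,500,000,000: 0.08504 × $7,500,000,000 = $637,800,000.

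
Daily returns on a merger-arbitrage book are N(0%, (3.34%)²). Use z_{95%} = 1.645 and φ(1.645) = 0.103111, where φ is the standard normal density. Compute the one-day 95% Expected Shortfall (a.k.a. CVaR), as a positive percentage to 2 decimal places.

Tail multiplier: φ(z)/(1−α) = 0.103111 / 0.05 = 2.062.
ES = 3.34% × 2.062 = 6.887%.

6.89%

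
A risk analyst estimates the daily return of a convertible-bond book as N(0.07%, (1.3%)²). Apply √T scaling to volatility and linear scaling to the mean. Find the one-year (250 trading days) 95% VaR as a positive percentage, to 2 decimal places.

At 95%, z = 1.645.
σ_{250d} = 1.3% × √250 = 20.555%; μ_{250d} = 250 × 0.07% = 17.500%.
VaR = −(17.500%) + 1.645 × 20.555% = 16.313%.

16.31%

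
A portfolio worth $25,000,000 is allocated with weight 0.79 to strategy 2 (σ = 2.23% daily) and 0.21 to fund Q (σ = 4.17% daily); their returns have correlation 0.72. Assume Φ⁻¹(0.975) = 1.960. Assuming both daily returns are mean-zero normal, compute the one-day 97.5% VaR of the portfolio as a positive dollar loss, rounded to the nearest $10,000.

$1,210,000

σ_p² = 0.79²·2.23² + 0.21²·4.17² + 2·0.72·0.79·0.21·2.23·4.17 = 6.0920 (%²).
σ_p = √6.0920 = 2.468%.
VaR = 1.960 × 2.468% = 4.837%; on $25,000,000 that is $1,209,250.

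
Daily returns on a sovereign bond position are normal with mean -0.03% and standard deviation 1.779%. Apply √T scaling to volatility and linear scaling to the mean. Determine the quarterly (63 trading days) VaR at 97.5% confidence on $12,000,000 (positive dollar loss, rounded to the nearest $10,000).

$3,550,000

At 97.5%, z = 1.960.
σ_{63d} = 1.779% × √63 = 14.120%; μ_{63d} = 63 × -0.03% = -1.890%.
VaR = −(-1.890%) + 1.960 × 14.120% = 29.565%.
On $12,000,000: 0.29565 × $12,000,000 = $3,547,800.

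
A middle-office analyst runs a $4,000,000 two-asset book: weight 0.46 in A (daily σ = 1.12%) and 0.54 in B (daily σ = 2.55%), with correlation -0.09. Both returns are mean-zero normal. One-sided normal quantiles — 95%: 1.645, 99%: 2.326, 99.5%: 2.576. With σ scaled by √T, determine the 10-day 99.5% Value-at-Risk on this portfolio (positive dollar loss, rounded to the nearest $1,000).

$465,000

σ_p = √(0.46²·1.12² + 0.54²·2.55² + 2·-0.09·0.46·0.54·1.12·2.55) = 1.426%.
σ_{10d} = 1.426% × √10 = 4.509%.
VaR = 2.576 × 4.509% = 11.615%; on $4,000,000 that is $464,600.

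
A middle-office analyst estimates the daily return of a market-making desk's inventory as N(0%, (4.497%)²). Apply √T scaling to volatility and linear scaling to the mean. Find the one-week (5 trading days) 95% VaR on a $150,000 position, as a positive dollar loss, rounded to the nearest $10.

$24,810

At 95%, z = 1.645.
σ_{5d} = 4.497% × √5 = 10.056%.
VaR = 1.645 × 10.056% = 16.542%.
On $150,000: 0.16542 × $150,000 = $24,813.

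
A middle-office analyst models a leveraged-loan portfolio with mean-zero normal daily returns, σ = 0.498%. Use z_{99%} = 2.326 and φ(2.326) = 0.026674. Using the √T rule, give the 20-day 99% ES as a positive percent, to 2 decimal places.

5.94%

σ_{20d} = 0.498% × √20 = 2.227%.
ES multiplier = φ(z)/(1−α) = 0.026674/0.01 = 2.667.
ES = 2.227% × 2.667 = 5.939%.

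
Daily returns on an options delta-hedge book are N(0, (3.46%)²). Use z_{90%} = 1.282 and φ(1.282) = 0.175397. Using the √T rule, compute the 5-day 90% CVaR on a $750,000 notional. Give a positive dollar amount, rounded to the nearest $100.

$101,800

σ_{5d} = 3.46% × √5 = 7.737%.
ES multiplier = φ(z)/(1−α) = 0.175397/0.1 = 1.754.
ES = 7.737% × 1.754 = 13.571%; on $750,000: $101,782.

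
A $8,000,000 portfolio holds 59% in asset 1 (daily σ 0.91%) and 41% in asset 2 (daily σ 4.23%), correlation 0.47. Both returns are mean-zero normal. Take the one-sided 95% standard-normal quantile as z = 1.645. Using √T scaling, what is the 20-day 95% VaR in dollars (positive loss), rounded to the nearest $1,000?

$1,202,000

σ_p = √(0.59²·0.91² + 0.41²·4.23² + 2·0.47·0.59·0.41·0.91·4.23) = 2.042%.
σ_{20d} = 2.042% × √20 = 9.132%.
VaR = 1.645 × 9.132% = 15.022%; on $8,000,000 that is $1,201,760.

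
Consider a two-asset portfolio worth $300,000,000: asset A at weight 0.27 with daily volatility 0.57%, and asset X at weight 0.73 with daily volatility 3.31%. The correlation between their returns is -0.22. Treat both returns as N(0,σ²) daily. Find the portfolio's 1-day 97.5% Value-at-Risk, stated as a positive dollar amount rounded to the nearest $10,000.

σ_p² = 0.27²·0.57² + 0.73²·3.31² + 2·-0.22·0.27·0.73·0.57·3.31 = 5.6986 (%²).
σ_p = √5.6986 = 2.387%.
At 97.5%, z = 1.960.
VaR = 1.960 × 2.387% = 4.679%; on $300,000,000 that is $14,037,000.

$14,040,000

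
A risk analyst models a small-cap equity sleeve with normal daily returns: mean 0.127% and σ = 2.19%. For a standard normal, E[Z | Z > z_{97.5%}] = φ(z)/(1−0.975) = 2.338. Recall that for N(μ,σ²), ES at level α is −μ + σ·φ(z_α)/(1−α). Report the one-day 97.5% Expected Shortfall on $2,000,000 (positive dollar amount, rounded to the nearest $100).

$99,900

ES = −(0.127%) + 2.19% × 2.338 = 4.993%.
On $2,000,000: 0.04993 × $2,000,000 = $99,860.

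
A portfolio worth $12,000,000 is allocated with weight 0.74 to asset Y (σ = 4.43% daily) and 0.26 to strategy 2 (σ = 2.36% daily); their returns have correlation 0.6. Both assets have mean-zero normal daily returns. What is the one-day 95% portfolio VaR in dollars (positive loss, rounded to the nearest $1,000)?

$726,000

σ_p² = 0.74²·4.43² + 0.26²·2.36² + 2·0.6·0.74·0.26·4.43·2.36 = 13.5369 (%²).
σ_p = √13.5369 = 3.679%.
At 95%, z = 1.645.
VaR = 1.645 × 3.679% = 6.052%; on $12,000,000 that is $726,240.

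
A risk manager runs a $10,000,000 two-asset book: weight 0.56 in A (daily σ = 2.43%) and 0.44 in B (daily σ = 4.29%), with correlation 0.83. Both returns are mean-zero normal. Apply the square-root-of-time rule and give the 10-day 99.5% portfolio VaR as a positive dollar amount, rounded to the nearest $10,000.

σ_p = √(0.56²·2.43² + 0.44²·4.29² + 2·0.83·0.56·0.44·2.43·4.29) = 3.111%.
σ_{10d} = 3.111% × √10 = 9.838%.
z(99.5%) = 2.576.
VaR = 2.576 × 9.838% = 25.343%; on $10,000,000 that is $2,534,300.

$2,530,000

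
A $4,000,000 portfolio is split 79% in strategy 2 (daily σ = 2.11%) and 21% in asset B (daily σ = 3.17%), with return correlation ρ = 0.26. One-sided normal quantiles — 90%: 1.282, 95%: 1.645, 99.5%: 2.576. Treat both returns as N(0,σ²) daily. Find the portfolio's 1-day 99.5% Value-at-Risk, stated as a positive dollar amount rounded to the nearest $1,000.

σ_p² = 0.79²·2.11² + 0.21²·3.17² + 2·0.26·0.79·0.21·2.11·3.17 = 3.7987 (%²).
σ_p = √3.7987 = 1.949%.
VaR = 2.576 × 1.949% = 5.021%; on $4,000,000 that is $200,840.

$201,000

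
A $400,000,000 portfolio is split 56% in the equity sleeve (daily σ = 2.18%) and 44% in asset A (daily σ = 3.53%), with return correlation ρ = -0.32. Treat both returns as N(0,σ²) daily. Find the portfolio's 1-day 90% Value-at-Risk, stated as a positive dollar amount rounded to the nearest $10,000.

$8,410,000

σ_p² = 0.56²·2.18² + 0.44²·3.53² + 2·-0.32·0.56·0.44·2.18·3.53 = 2.6892 (%²).
σ_p = √2.6892 = 1.640%.
At 90%, z = 1.282.
VaR = 1.282 × 1.640% = 2.102%; on $400,000,000 that is $8,408,000.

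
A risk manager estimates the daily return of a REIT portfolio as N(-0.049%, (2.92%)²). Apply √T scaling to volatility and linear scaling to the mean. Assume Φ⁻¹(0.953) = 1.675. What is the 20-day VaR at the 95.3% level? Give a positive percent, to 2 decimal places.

σ_{20d} = 2.92% × √20 = 13.059%; μ_{20d} = 20 × -0.049% = -0.980%.
VaR = −(-0.980%) + 1.675 × 13.059% = 22.854%.

22.85%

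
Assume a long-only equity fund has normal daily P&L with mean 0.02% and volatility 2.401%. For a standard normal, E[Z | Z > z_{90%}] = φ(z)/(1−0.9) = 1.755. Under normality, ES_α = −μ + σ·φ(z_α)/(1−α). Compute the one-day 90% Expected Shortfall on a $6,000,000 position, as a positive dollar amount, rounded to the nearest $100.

ES = −(0.02%) + 2.401% × 1.755 = 4.194%.
On $6,000,000: 0.04194 × $6,000,000 = $251,640.

$251,600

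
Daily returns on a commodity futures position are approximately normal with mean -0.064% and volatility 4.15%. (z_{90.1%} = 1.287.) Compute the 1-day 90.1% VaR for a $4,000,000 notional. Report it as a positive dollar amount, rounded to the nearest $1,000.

$216,000

VaR = −μ + z·σ = −(-0.064%) + 1.287 × 4.15% = 5.405%.
On $4,000,000: 0.05405 × $4,000,000 = $216,200.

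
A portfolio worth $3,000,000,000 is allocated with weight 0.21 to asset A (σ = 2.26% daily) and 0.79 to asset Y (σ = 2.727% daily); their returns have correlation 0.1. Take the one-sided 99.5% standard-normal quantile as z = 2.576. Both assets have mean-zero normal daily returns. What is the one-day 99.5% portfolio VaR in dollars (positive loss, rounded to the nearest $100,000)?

σ_p² = 0.21²·2.26² + 0.79²·2.727² + 2·0.1·0.21·0.79·2.26·2.727 = 5.0709 (%²).
σ_p = √5.0709 = 2.252%.
VaR = 2.576 × 2.252% = 5.801%; on $3,000,000,000 that is $174,030,000.

$174,000,000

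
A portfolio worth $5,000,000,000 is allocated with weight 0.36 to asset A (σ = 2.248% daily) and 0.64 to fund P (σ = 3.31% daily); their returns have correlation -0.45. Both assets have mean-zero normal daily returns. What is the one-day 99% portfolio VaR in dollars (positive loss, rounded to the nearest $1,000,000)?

σ_p² = 0.36²·2.248² + 0.64²·3.31² + 2·-0.45·0.36·0.64·2.248·3.31 = 3.5996 (%²).
σ_p = √3.5996 = 1.897%.
At 99%, z = 2.326.
VaR = 2.326 × 1.897% = 4.412%; on $5,000,000,000 that is $220,600,000.

$221,000,000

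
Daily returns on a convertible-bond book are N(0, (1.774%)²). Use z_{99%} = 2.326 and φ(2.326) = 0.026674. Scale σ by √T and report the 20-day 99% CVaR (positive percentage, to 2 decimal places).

σ_{20d} = 1.774% × √20 = 7.934%.
ES multiplier = φ(z)/(1−α) = 0.026674/0.01 = 2.667.
ES = 7.934% × 2.667 = 21.160%.

21.16%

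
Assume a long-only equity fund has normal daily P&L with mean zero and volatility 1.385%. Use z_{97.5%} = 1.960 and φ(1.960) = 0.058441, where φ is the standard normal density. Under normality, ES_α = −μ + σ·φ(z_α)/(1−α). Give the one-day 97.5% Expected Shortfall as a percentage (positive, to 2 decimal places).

Tail multiplier: φ(z)/(1−α) = 0.058441 / 0.025 = 2.338.
ES = 1.385% × 2.338 = 3.238%.

3.24%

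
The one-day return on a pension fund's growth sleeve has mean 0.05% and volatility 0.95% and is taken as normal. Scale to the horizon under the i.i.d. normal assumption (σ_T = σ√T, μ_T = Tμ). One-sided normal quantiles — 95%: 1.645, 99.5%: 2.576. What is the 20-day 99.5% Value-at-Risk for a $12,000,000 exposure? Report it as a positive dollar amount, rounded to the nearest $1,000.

σ_{20d} = 0.95% × √20 = 4.249%; μ_{20d} = 20 × 0.05% = 1.000%.
VaR = −(1.000%) + 2.576 × 4.249% = 9.945%.
On $12,000,000: 0.09945 × $12,000,000 = $1,193,400.

$1,193,000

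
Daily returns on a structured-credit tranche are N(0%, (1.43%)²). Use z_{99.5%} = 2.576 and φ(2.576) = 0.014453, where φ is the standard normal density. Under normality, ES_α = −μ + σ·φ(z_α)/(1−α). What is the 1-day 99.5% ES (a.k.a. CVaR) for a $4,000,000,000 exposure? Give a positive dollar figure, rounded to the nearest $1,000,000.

$165,000,000

Tail multiplier: φ(z)/(1−α) = 0.014453 / 0.005 = 2.891.
ES = 1.43% × 2.891 = 4.134%.
On $4,000,000,000: 0.04134 × $4,000,000,000 = $165,360,000.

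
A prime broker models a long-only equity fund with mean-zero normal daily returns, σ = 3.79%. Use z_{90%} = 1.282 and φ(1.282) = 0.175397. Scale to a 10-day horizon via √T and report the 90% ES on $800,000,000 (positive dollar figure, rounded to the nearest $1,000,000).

σ_{10d} = 3.79% × √10 = 11.985%.
ES multiplier = φ(z)/(1−α) = 0.175397/0.1 = 1.754.
ES = 11.985% × 1.754 = 21.022%; on $800,000,000: $168,176,000.

$168,000,000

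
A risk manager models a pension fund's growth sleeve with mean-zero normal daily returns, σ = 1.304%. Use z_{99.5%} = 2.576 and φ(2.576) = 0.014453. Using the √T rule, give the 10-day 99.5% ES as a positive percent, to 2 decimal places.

11.92%

σ_{10d} = 1.304% × √10 = 4.124%.
ES multiplier = φ(z)/(1−α) = 0.014453/0.005 = 2.891.
ES = 4.124% × 2.891 = 11.922%.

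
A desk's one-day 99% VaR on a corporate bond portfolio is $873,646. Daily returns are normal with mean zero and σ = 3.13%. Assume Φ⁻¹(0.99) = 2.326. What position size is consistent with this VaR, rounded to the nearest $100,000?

$12,000,000

VaR as a fraction of value: z·σ = 2.326 × 3.13% = 7.28038%.
Position = $873,646 / 0.0728038 = $12,000,005.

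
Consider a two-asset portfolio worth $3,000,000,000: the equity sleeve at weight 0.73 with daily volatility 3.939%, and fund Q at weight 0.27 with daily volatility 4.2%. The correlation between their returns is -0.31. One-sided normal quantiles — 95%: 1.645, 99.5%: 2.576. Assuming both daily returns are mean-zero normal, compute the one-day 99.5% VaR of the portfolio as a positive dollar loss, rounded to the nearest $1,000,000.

$212,000,000

σ_p² = 0.73²·3.939² + 0.27²·4.2² + 2·-0.31·0.73·0.27·3.939·4.2 = 7.5326 (%²).
σ_p = √7.5326 = 2.745%.
VaR = 2.576 × 2.745% = 7.071%; on $3,000,000,000 that is $212,130,000.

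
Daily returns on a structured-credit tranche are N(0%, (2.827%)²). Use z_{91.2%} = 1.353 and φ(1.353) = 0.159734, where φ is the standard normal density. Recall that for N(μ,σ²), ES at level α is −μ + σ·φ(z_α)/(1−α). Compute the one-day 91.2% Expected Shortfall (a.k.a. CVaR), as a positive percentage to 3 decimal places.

5.131%

Tail multiplier: φ(z)/(1−α) = 0.159734 / 0.088 = 1.815.
ES = 2.827% × 1.815 = 5.131%.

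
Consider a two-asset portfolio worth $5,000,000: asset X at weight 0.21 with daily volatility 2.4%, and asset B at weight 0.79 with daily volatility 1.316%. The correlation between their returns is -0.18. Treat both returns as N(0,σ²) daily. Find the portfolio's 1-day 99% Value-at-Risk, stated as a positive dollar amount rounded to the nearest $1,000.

$125,000

σ_p² = 0.21²·2.4² + 0.79²·1.316² + 2·-0.18·0.21·0.79·2.4·1.316 = 1.1462 (%²).
σ_p = √1.1462 = 1.071%.
At 99%, z = 2.326.
VaR = 2.326 × 1.071% = 2.491%; on $5,000,000 that is $124,550.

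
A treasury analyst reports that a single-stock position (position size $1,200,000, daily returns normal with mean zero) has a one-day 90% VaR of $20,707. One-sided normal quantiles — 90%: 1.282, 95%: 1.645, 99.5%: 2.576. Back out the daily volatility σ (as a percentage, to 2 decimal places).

VaR as a fraction: $20,707 / $1,200,000 = 1.726%.
σ = VaR / z = 1.726% / 1.282 = 1.346%.

1.35%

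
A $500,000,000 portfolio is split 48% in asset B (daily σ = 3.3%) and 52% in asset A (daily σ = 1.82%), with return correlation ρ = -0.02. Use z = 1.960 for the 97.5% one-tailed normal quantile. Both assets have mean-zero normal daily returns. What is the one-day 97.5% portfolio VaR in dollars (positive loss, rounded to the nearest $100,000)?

$17,900,000

σ_p² = 0.48²·3.3² + 0.52²·1.82² + 2·-0.02·0.48·0.52·3.3·1.82 = 3.3448 (%²).
σ_p = √3.3448 = 1.829%.
VaR = 1.960 × 1.829% = 3.585%; on $500,000,000 that is $17,925,000.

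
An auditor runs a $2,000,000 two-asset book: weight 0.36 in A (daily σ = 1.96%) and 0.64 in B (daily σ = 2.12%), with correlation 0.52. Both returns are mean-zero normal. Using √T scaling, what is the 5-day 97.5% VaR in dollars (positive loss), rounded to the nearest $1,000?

$160,000

σ_p = √(0.36²·1.96² + 0.64²·2.12² + 2·0.52·0.36·0.64·1.96·2.12) = 1.826%.
σ_{5d} = 1.826% × √5 = 4.083%.
z(97.5%) = 1.960.
VaR = 1.960 × 4.083% = 8.003%; on $2,000,000 that is $160,060.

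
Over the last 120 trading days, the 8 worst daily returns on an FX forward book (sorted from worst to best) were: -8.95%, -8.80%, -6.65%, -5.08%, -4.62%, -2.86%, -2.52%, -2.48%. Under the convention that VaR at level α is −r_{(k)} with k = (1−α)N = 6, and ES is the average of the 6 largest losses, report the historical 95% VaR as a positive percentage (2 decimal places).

2.86%

k = 6; the 6th lowest return is -2.86%, so VaR = 2.86%.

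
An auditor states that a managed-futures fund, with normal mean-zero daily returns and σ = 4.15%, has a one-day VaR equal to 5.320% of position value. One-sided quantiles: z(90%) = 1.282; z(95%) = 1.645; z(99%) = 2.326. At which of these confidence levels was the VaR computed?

90%

Implied z = VaR/σ = 5.320 / 4.15 = 1.282.
This matches z(90%) = 1.282.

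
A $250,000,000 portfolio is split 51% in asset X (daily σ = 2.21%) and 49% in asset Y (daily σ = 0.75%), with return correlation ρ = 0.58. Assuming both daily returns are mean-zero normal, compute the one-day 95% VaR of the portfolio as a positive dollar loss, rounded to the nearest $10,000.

σ_p² = 0.51²·2.21² + 0.49²·0.75² + 2·0.58·0.51·0.49·2.21·0.75 = 1.8859 (%²).
σ_p = √1.8859 = 1.373%.
At 95%, z = 1.645.
VaR = 1.645 × 1.373% = 2.259%; on $250,000,000 that is $5,647,500.

$5,650,000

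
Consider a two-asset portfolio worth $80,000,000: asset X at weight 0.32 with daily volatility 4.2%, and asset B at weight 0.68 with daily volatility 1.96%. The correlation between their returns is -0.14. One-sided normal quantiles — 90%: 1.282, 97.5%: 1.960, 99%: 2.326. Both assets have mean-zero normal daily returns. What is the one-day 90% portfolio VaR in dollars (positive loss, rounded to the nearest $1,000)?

$1,800,000

σ_p² = 0.32²·4.2² + 0.68²·1.96² + 2·-0.14·0.32·0.68·4.2·1.96 = 3.0811 (%²).
σ_p = √3.0811 = 1.755%.
VaR = 1.282 × 1.755% = 2.250%; on $80,000,000 that is $1,800,000.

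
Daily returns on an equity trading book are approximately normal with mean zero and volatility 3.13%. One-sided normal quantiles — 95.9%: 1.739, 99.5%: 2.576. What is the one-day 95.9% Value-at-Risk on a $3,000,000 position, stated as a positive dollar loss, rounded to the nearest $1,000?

VaR = z·σ = 1.739 × 3.13% = 5.443%.
On $3,000,000: 0.05443 × $3,000,000 = $163,290.

$163,000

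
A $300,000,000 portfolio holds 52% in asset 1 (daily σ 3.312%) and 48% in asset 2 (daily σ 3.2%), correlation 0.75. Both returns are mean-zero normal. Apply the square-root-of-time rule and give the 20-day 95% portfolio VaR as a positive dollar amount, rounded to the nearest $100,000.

σ_p = √(0.52²·3.312² + 0.48²·3.2² + 2·0.75·0.52·0.48·3.312·3.2) = 3.049%.
σ_{20d} = 3.049% × √20 = 13.636%.
z(95%) = 1.645.
VaR = 1.645 × 13.636% = 22.431%; on $300,000,000 that is $67,293,000.

$67,300,000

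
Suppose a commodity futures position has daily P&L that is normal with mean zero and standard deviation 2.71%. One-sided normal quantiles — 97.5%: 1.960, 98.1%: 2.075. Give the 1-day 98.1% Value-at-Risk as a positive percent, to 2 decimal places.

5.62%

VaR = z·σ = 2.075 × 2.71% = 5.623%.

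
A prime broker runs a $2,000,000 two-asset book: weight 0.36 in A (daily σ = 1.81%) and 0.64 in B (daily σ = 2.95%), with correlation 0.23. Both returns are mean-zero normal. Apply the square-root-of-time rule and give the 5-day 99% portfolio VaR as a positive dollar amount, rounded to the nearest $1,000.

$222,000

σ_p = √(0.36²·1.81² + 0.64²·2.95² + 2·0.23·0.36·0.64·1.81·2.95) = 2.134%.
σ_{5d} = 2.134% × √5 = 4.772%.
z(99%) = 2.326.
VaR = 2.326 × 4.772% = 11.100%; on $2,000,000 that is $222,000.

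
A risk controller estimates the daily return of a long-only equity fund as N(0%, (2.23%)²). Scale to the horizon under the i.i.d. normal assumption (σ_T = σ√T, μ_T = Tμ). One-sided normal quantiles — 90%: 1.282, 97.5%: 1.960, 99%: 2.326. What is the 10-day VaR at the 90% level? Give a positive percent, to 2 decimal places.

9.04%

σ_{10d} = 2.23% × √10 = 7.052%.
VaR = 1.282 × 7.052% = 9.041%.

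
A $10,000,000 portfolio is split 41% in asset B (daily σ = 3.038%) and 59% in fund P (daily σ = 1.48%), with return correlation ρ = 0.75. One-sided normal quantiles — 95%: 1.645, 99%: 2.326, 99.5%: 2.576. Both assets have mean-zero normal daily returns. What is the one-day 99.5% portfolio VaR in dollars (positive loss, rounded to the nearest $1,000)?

$512,000

σ_p² = 0.41²·3.038² + 0.59²·1.48² + 2·0.75·0.41·0.59·3.038·1.48 = 3.9454 (%²).
σ_p = √3.9454 = 1.986%.
VaR = 2.576 × 1.986% = 5.116%; on $10,000,000 that is $511,600.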